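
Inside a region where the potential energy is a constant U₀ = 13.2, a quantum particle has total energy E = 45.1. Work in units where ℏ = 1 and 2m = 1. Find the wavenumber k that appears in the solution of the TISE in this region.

k = 5.65

With E > U₀ the solution is oscillatory, ψ ∝ e^{±ikx} with k = √(2m(E − U₀))/ℏ.
k = √(2 × 0.5 × 31.9) = 5.648.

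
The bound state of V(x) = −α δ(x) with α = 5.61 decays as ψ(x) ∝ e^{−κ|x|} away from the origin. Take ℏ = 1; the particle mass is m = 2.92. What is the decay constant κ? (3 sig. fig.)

Integrate −(ℏ²/2m)ψ'' − αδ(x)ψ = Eψ from −ε to +ε: the ψ'' term gives ψ'(0⁺) − ψ'(0⁻) and the δ term gives −(2mα/ℏ²)ψ(0).
With ψ ∝ e^{−κ|x|} this yields −2κ = −2mα/ℏ², so κ = mα/ℏ² = 16.38.

κ = 16.4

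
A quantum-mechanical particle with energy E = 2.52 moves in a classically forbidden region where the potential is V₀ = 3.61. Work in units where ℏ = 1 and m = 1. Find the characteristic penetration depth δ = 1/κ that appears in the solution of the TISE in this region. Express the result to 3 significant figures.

Since E < V₀ the TISE in this region is ψ'' = κ²ψ with κ = √(2m(V₀ − E))/ℏ.
κ = √(2 × 1 × 1.09) = 1.476. The penetration depth is δ = 1/κ = 0.677.

δ = 0.677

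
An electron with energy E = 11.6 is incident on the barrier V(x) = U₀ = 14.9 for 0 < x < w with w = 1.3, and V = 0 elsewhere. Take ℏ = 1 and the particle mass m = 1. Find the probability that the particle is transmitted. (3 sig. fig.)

T = 0.00346

E < U₀: inside the barrier ψ ∝ e^{±κx} with κ = √(2m(U₀ − E))/ℏ = 2.569.
κw = 3.340, sinh(κw) = 14.09.
Matching ψ, ψ′ at both faces gives T = [1 + U₀² sinh²(κw) / (4E(U₀ − E))]⁻¹ = 1/288.8 = 0.00346.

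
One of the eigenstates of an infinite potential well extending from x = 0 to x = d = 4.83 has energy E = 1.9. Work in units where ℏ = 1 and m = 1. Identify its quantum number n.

n = 3

From E_n = n²π²ℏ²/(2md²) invert to n = √(2md²E)/(πℏ).
n = (4.83/π) × √(2 × 1 × 1.9) = 2.997 → n = 3.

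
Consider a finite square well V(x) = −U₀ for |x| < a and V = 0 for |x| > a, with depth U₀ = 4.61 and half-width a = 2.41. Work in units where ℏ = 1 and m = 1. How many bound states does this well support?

N = 5

The dimensionless depth is z₀ = a√(2mU₀)/ℏ = 2.41 × √(9.220) = 7.318.
The even/odd transcendental equations gain one root per π/2 in z₀, giving N = 1 + ⌊2z₀/π⌋ = 1 + ⌊4.659⌋ = 5.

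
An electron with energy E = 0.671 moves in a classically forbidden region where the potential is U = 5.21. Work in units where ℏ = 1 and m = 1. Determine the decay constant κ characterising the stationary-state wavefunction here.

κ = 3.01

Since E < U the TISE in this region is ψ'' = κ²ψ with κ = √(2m(U − E))/ℏ.
κ = √(2 × 1 × 4.539) = 3.013.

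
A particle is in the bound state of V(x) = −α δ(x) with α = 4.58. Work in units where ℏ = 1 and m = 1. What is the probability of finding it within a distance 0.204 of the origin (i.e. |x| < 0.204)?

P = 0.846

The normalised bound state is ψ = √κ e^{−κ|x|} with κ = mα/ℏ² = 4.580.
P(|x| < d) = ∫_{−d}^{d} κ e^{−2κ|x|} dx = 1 − e^{−2κd} = 1 − e^{−1.869} = 0.8457.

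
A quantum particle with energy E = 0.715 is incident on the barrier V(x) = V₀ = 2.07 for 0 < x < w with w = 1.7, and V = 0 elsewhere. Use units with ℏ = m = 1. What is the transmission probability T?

T = 0.0133

Since E < V₀ the interior solution is evanescent with decay constant κ = √(2m(V₀ − E))/ℏ = 1.646.
κw = 2.799, sinh(κw) = 8.180.
Matching ψ, ψ′ at both faces gives T = [1 + V₀² sinh²(κw) / (4E(V₀ − E))]⁻¹ = 1/74.98 = 0.0133.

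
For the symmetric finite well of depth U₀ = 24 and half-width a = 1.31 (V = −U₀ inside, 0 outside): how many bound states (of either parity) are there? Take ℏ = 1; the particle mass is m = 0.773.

N = 6

The dimensionless depth is z₀ = a√(2mU₀)/ℏ = 1.31 × √(37.10) = 7.980.
The even/odd transcendental equations gain one root per π/2 in z₀, giving N = 1 + ⌊2z₀/π⌋ = 1 + ⌊5.080⌋ = 6.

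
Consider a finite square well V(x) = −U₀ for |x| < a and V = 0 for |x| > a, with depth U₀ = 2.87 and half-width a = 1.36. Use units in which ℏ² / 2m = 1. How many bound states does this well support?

The dimensionless depth is z₀ = a√(2mU₀)/ℏ = 1.36 × √(2.870) = 2.304.
The even/odd transcendental equations gain one root per π/2 in z₀, giving N = 1 + ⌊2z₀/π⌋ = 1 + ⌊1.467⌋ = 2.

N = 2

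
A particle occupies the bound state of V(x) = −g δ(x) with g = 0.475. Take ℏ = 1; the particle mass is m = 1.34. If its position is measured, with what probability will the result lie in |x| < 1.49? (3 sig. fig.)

The normalised bound state is ψ = √κ e^{−κ|x|} with κ = mg/ℏ² = 0.6365.
P(|x| < d) = ∫_{−d}^{d} κ e^{−2κ|x|} dx = 1 − e^{−2κd} = 1 − e^{−1.897} = 0.8499.

P = 0.850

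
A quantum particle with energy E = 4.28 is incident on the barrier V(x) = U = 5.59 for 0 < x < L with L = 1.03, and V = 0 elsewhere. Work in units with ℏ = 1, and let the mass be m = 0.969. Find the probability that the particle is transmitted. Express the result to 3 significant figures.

T = 0.104

Since E < U the interior solution is evanescent with decay constant κ = √(2m(U − E))/ℏ = 1.593.
κL = 1.641, sinh(κL) = 2.484.
Matching ψ, ψ′ at both faces gives T = [1 + U² sinh²(κL) / (4E(U − E))]⁻¹ = 1/9.595 = 0.104.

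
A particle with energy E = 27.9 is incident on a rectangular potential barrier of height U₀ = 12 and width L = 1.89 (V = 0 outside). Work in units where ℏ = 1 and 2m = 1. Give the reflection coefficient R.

R = 0.0682

Above the barrier the interior wavenumber is k₂ = √(2m(E − U₀))/ℏ = 3.987, giving phase k₂L = 7.536.
Matching at both interfaces gives T⁻¹ = 1 + U₀² sin²(k₂L) / [4E(E − U₀)] = 1.073, hence T = 0.932.
R = 1 − T = 0.0682.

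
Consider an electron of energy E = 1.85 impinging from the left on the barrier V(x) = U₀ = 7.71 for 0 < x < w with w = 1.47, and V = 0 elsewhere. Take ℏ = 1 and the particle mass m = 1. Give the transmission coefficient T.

T = 0.000124

E < U₀: inside the barrier ψ ∝ e^{±κx} with κ = √(2m(U₀ − E))/ℏ = 3.423.
κw = 5.032, sinh(κw) = 76.65.
The exact tunnelling result is T⁻¹ = 1 + U₀² sinh²(κw) / [4E(U₀ − E)] = 8055, so T = 0.000124.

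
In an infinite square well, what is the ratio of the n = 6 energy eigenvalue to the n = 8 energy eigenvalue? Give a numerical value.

Since E_n ∝ n², the ratio is (6/8)² = 0.5625.

0.5625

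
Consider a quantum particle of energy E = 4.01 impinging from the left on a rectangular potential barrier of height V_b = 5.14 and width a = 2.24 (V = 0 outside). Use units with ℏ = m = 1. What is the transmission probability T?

Since E < V_b the interior solution is evanescent with decay constant κ = √(2m(V_b − E))/ℏ = 1.503.
κa = 3.367, sinh(κa) = 14.49.
Matching ψ, ψ′ at both faces gives T = [1 + V_b² sinh²(κa) / (4E(V_b − E))]⁻¹ = 1/306.8 = 0.00326.

T = 0.00326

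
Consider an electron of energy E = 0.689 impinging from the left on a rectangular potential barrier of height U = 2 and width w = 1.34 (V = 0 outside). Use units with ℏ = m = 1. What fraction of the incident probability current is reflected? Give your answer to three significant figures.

R = 0.954

Since E < U the interior solution is evanescent with decay constant κ = √(2m(U − E))/ℏ = 1.619.
κw = 2.170, sinh(κw) = 4.321.
Matching ψ, ψ′ at both faces gives T = [1 + U² sinh²(κw) / (4E(U − E))]⁻¹ = 1/21.67 = 0.0461.
R = 1 − T = 0.954.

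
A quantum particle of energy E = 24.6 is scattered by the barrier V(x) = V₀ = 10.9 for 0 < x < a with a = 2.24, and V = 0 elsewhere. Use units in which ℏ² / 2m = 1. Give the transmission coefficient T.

Above the barrier the interior wavenumber is k₂ = √(2m(E − V₀))/ℏ = 3.701, giving phase k₂a = 8.291.
Matching at both interfaces gives T⁻¹ = 1 + V₀² sin²(k₂a) / [4E(E − V₀)] = 1.072, hence T = 0.933.

T = 0.933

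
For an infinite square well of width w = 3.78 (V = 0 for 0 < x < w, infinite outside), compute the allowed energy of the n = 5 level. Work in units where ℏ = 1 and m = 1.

E = 8.63

Requiring ψ(0) = ψ(w) = 0 quantises k = nπ/w, hence E_n = ℏ²k²/2m = n²π²ℏ²/(2mw²).
E_5 = 5² × π² / (2 × 1 × 3.78²) = 8.634.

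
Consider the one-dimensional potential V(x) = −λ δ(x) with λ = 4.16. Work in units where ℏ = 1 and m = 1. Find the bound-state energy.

E = -8.65

The bound state is ψ(x) = √κ e^{−κ|x|}. The derivative jump ψ'(0⁺) − ψ'(0⁻) = −(2mλ/ℏ²)ψ(0) fixes κ = mλ/ℏ² = 4.160.
Then E = −ℏ²κ²/(2m) = −mλ²/(2ℏ²) = -8.653.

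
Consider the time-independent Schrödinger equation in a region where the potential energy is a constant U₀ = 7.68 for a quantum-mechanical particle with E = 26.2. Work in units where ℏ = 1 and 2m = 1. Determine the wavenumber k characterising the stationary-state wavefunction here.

k = 4.30

With E > U₀ the solution is oscillatory, ψ ∝ e^{±ikx} with k = √(2m(E − U₀))/ℏ.
k = √(2 × 0.5 × 18.52) = 4.303.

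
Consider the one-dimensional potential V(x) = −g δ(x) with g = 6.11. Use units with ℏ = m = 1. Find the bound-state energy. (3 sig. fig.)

E = -18.7

The bound state is ψ(x) = √κ e^{−κ|x|}. The derivative jump ψ'(0⁺) − ψ'(0⁻) = −(2mg/ℏ²)ψ(0) fixes κ = mg/ℏ² = 6.110.
Then E = −ℏ²κ²/(2m) = −mg²/(2ℏ²) = -18.67.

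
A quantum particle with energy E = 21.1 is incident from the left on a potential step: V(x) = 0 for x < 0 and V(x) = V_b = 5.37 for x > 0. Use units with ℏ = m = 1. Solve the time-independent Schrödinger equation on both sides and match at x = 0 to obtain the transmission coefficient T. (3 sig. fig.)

The wavenumbers are k₁ = √(2mE)/ℏ = 6.496 on the left and k₂ = √(2m(E − V_b))/ℏ = 5.609 on the right.
Continuity of ψ and ψ′ at the step yields the reflection amplitude r = (k₁ − k₂)/(k₁ + k₂) = 0.07329; thus R = |r|² = 0.005372, T = 0.9946.

T = 0.995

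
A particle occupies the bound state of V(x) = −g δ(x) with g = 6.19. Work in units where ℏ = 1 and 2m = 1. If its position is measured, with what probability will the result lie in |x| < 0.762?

P = 0.991

The normalised bound state is ψ = √κ e^{−κ|x|} with κ = mg/ℏ² = 3.095.
P(|x| < d) = ∫_{−d}^{d} κ e^{−2κ|x|} dx = 1 − e^{−2κd} = 1 − e^{−4.717} = 0.9911.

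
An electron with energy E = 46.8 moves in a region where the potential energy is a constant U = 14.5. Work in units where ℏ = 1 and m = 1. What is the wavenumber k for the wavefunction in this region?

k = 8.04

With E > U the solution is oscillatory, ψ ∝ e^{±ikx} with k = √(2m(E − U))/ℏ.
k = √(2 × 1 × 32.3) = 8.037.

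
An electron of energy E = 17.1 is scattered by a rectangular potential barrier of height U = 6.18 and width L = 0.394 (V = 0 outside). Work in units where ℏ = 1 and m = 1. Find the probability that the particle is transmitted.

Above the barrier the interior wavenumber is k₂ = √(2m(E − U))/ℏ = 4.673, giving phase k₂L = 1.841.
Matching at both interfaces gives T⁻¹ = 1 + U² sin²(k₂L) / [4E(E − U)] = 1.047, hence T = 0.955.

T = 0.955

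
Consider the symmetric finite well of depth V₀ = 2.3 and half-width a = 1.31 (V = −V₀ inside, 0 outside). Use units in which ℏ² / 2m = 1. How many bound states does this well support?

N = 2

Define the well-strength parameter z₀ = (a/ℏ)√(2mV₀) = 1.31 × √(2·0.5·2.3) = 1.987.
A new bound state (alternating even/odd) appears each time z₀ passes a multiple of π/2, so N = ⌊2z₀/π⌋ + 1 = ⌊1.265⌋ + 1 = 2.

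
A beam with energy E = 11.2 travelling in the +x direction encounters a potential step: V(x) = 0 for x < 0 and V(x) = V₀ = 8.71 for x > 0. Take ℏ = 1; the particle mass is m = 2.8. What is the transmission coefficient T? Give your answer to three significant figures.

The wavenumbers are k₁ = √(2mE)/ℏ = 7.920 on the left and k₂ = √(2m(E − V₀))/ℏ = 3.734 on the right.
Matching ψ and ψ′ at x = 0 gives r = (k₁ − k₂)/(k₁ + k₂), so R = r² = 0.1290 and T = 1 − R = 0.8710.

T = 0.871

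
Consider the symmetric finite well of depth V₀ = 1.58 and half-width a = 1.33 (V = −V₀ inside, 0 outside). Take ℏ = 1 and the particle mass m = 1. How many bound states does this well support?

N = 2

The dimensionless depth is z₀ = a√(2mV₀)/ℏ = 1.33 × √(3.160) = 2.364.
A new bound state (alternating even/odd) appears each time z₀ passes a multiple of π/2, so N = ⌊2z₀/π⌋ + 1 = ⌊1.505⌋ + 1 = 2.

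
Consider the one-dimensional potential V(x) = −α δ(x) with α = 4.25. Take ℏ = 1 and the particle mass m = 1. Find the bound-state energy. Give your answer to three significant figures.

For x ≠ 0 the bound state is ψ ∝ e^{−κ|x|}; integrating the TISE across the delta gives the cusp condition 2κ = 2mα/ℏ², so κ = 4.250.
Then E = −ℏ²κ²/(2m) = −mα²/(2ℏ²) = -9.031.

E = -9.03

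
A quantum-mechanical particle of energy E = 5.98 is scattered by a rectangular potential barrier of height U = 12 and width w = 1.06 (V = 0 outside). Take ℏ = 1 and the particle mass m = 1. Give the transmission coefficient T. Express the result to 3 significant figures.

Since E < U the interior solution is evanescent with decay constant κ = √(2m(U − E))/ℏ = 3.470.
κw = 3.678, sinh(κw) = 19.77.
Matching ψ, ψ′ at both faces gives T = [1 + U² sinh²(κw) / (4E(U − E))]⁻¹ = 1/391.9 = 0.00255.

T = 0.00255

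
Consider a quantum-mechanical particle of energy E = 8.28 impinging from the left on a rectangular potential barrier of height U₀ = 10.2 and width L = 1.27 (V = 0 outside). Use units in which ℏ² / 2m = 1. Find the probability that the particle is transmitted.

Since E < U₀ the interior solution is evanescent with decay constant κ = √(2m(U₀ − E))/ℏ = 1.386.
κL = 1.760, sinh(κL) = 2.819.
The exact tunnelling result is T⁻¹ = 1 + U₀² sinh²(κL) / [4E(U₀ − E)] = 14.01, so T = 0.0714.

T = 0.0714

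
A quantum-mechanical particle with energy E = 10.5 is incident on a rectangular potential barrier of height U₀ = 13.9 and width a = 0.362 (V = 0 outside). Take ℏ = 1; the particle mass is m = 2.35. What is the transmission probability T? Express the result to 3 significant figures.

T = 0.155

Since E < U₀ the interior solution is evanescent with decay constant κ = √(2m(U₀ − E))/ℏ = 3.997.
κa = 1.447, sinh(κa) = 2.008.
The exact tunnelling result is T⁻¹ = 1 + U₀² sinh²(κa) / [4E(U₀ − E)] = 6.454, so T = 0.155.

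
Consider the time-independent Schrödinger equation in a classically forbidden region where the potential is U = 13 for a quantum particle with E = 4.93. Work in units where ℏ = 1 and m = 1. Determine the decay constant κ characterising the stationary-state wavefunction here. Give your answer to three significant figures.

κ = 4.02

Since E < U the TISE in this region is ψ'' = κ²ψ with κ = √(2m(U − E))/ℏ.
κ = √(2 × 1 × 8.07) = 4.017.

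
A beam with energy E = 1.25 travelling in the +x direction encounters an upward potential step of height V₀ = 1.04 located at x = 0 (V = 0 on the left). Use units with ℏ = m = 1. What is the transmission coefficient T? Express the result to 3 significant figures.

On each side the TISE gives plane waves with k = √(2m(E − V))/ℏ: k₁ = √(2·1·1.25) = 1.581, k₂ = √(2·1·0.21) = 0.6481.
Continuity of ψ and ψ′ at the step yields the reflection amplitude r = (k₁ − k₂)/(k₁ + k₂) = 0.4186; thus R = |r|² = 0.1752, T = 0.8248.

T = 0.825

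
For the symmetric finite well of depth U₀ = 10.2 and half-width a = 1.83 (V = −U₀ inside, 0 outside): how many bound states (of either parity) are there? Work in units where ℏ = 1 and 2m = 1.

N = 4

Define the well-strength parameter z₀ = (a/ℏ)√(2mU₀) = 1.83 × √(2·0.5·10.2) = 5.845.
The even/odd transcendental equations gain one root per π/2 in z₀, giving N = 1 + ⌊2z₀/π⌋ = 1 + ⌊3.721⌋ = 4.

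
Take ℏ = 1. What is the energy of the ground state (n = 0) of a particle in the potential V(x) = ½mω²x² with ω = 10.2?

E = 5.10

Using E_n = (n + ½)ℏω: E_0 = 0.5 × 10.2 = 5.100.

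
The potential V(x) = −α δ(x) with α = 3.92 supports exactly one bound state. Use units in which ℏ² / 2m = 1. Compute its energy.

E = -3.84

The bound state is ψ(x) = √κ e^{−κ|x|}. The derivative jump ψ'(0⁺) − ψ'(0⁻) = −(2mα/ℏ²)ψ(0) fixes κ = mα/ℏ² = 1.960.
Then E = −ℏ²κ²/(2m) = −mα²/(2ℏ²) = -3.842.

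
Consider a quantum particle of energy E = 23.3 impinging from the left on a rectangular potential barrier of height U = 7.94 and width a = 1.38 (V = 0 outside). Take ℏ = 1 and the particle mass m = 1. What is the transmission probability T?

T = 0.960

Above the barrier the interior wavenumber is k₂ = √(2m(E − U))/ℏ = 5.543, giving phase k₂a = 7.649.
Matching at both interfaces gives T⁻¹ = 1 + U² sin²(k₂a) / [4E(E − U)] = 1.042, hence T = 0.960.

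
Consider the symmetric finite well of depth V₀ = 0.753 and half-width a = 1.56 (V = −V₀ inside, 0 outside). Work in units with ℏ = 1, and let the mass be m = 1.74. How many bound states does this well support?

The dimensionless depth is z₀ = a√(2mV₀)/ℏ = 1.56 × √(2.620) = 2.525.
A new bound state (alternating even/odd) appears each time z₀ passes a multiple of π/2, so N = ⌊2z₀/π⌋ + 1 = ⌊1.608⌋ + 1 = 2.

N = 2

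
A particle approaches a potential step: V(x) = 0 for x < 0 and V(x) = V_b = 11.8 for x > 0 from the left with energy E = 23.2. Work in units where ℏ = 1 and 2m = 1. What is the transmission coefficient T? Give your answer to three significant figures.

On each side the TISE gives plane waves with k = √(2m(E − V))/ℏ: k₁ = √(2·½·23.2) = 4.817, k₂ = √(2·½·11.4) = 3.376.
Continuity of ψ and ψ′ at the step yields the reflection amplitude r = (k₁ − k₂)/(k₁ + k₂) = 0.1758; thus R = |r|² = 0.03090, T = 0.9691.

T = 0.969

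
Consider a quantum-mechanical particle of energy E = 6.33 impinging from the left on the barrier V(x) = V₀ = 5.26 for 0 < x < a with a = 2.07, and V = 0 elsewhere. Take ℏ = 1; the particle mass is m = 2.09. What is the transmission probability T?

T = 0.523

E > V₀: inside the barrier k₂ = √(2m(E − V₀))/ℏ = 2.115, k₂a = 4.378.
Matching at both interfaces gives T⁻¹ = 1 + V₀² sin²(k₂a) / [4E(E − V₀)] = 1.911, hence T = 0.523.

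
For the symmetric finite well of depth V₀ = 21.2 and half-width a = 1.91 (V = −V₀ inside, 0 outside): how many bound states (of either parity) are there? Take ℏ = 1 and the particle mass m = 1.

N = 8

The dimensionless depth is z₀ = a√(2mV₀)/ℏ = 1.91 × √(42.40) = 12.44.
A new bound state (alternating even/odd) appears each time z₀ passes a multiple of π/2, so N = ⌊2z₀/π⌋ + 1 = ⌊7.918⌋ + 1 = 8.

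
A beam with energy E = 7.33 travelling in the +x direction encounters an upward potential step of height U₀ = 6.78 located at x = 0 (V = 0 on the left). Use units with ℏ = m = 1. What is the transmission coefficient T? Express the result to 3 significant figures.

The wavenumbers are k₁ = √(2mE)/ℏ = 3.829 on the left and k₂ = √(2m(E − U₀))/ℏ = 1.049 on the right.
Continuity of ψ and ψ′ at the step yields the reflection amplitude r = (k₁ − k₂)/(k₁ + k₂) = 0.5700; thus R = |r|² = 0.3248, T = 0.6752.

T = 0.675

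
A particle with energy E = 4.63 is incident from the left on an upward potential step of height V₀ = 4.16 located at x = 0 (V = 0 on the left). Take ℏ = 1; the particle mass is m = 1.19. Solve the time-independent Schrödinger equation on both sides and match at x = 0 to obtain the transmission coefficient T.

The wavenumbers are k₁ = √(2mE)/ℏ = 3.320 on the left and k₂ = √(2m(E − V₀))/ℏ = 1.058 on the right.
Matching ψ and ψ′ at x = 0 gives r = (k₁ − k₂)/(k₁ + k₂), so R = r² = 0.2670 and T = 1 − R = 0.7330.

T = 0.733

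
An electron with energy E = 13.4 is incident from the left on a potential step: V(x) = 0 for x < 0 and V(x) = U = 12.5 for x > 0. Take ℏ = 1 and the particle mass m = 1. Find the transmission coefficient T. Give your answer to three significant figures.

The wavenumbers are k₁ = √(2mE)/ℏ = 5.177 on the left and k₂ = √(2m(E − U))/ℏ = 1.342 on the right.
Matching ψ and ψ′ at x = 0 gives r = (k₁ − k₂)/(k₁ + k₂), so R = r² = 0.3462 and T = 1 − R = 0.6538.

T = 0.654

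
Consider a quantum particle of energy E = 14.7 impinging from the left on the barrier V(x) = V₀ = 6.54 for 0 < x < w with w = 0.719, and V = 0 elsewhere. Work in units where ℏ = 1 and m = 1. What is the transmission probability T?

E > V₀: inside the barrier k₂ = √(2m(E − V₀))/ℏ = 4.040, k₂w = 2.905.
Matching at both interfaces gives T⁻¹ = 1 + V₀² sin²(k₂w) / [4E(E − V₀)] = 1.005, hence T = 0.995.

T = 0.995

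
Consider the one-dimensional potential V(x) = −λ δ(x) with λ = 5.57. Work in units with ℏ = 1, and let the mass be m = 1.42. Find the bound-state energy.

The bound state is ψ(x) = √κ e^{−κ|x|}. The derivative jump ψ'(0⁺) − ψ'(0⁻) = −(2mλ/ℏ²)ψ(0) fixes κ = mλ/ℏ² = 7.909.
Then E = −ℏ²κ²/(2m) = −mλ²/(2ℏ²) = -22.03.

E = -22.0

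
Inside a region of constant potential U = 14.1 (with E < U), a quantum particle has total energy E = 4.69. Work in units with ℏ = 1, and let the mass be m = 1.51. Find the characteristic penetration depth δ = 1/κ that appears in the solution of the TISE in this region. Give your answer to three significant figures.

δ = 0.188

Since E < U the TISE in this region is ψ'' = κ²ψ with κ = √(2m(U − E))/ℏ.
κ = √(2 × 1.51 × 9.41) = 5.331. The penetration depth is δ = 1/κ = 0.188.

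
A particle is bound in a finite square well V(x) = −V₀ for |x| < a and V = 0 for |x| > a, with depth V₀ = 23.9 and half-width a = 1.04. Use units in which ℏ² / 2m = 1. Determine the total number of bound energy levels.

N = 4

The dimensionless depth is z₀ = a√(2mV₀)/ℏ = 1.04 × √(23.90) = 5.084.
The even/odd transcendental equations gain one root per π/2 in z₀, giving N = 1 + ⌊2z₀/π⌋ = 1 + ⌊3.237⌋ = 4.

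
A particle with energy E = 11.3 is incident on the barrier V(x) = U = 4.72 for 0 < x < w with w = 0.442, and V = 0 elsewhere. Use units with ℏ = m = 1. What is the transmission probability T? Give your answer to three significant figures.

E > U: inside the barrier k₂ = √(2m(E − U))/ℏ = 3.628, k₂w = 1.603.
T = [1 + U² sin²(k₂w) / (4E(E − U))]⁻¹ = 1/1.075 = 0.930.

T = 0.930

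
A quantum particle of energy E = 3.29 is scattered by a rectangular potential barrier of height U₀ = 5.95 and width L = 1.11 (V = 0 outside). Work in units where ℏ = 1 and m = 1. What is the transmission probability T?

T = 0.0234

Since E < U₀ the interior solution is evanescent with decay constant κ = √(2m(U₀ − E))/ℏ = 2.307.
κL = 2.560, sinh(κL) = 6.431.
Matching ψ, ψ′ at both faces gives T = [1 + U₀² sinh²(κL) / (4E(U₀ − E))]⁻¹ = 1/42.82 = 0.0234.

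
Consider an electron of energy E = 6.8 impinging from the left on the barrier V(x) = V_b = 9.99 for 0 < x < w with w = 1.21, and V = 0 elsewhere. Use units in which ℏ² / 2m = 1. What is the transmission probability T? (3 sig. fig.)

Since E < V_b the interior solution is evanescent with decay constant κ = √(2m(V_b − E))/ℏ = 1.786.
κw = 2.161, sinh(κw) = 4.283.
The exact tunnelling result is T⁻¹ = 1 + V_b² sinh²(κw) / [4E(V_b − E)] = 22.10, so T = 0.0453.

T = 0.0453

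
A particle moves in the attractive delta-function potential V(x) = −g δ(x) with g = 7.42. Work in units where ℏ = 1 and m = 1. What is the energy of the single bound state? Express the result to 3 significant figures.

The bound state is ψ(x) = √κ e^{−κ|x|}. The derivative jump ψ'(0⁺) − ψ'(0⁻) = −(2mg/ℏ²)ψ(0) fixes κ = mg/ℏ² = 7.420.
Then E = −ℏ²κ²/(2m) = −mg²/(2ℏ²) = -27.53.

E = -27.5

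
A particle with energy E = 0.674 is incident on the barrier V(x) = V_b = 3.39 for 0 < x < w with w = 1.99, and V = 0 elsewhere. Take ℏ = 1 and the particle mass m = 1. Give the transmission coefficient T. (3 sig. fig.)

T = 0.000239

Since E < V_b the interior solution is evanescent with decay constant κ = √(2m(V_b − E))/ℏ = 2.331.
κw = 4.638, sinh(κw) = 51.67.
The exact tunnelling result is T⁻¹ = 1 + V_b² sinh²(κw) / [4E(V_b − E)] = 4190, so T = 0.000239.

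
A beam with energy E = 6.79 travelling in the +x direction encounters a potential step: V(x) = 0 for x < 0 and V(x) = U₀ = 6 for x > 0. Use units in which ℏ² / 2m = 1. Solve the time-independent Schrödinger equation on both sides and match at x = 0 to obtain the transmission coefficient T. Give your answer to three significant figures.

T = 0.759

The wavenumbers are k₁ = √(2mE)/ℏ = 2.606 on the left and k₂ = √(2m(E − U₀))/ℏ = 0.8888 on the right.
Matching ψ and ψ′ at x = 0 gives r = (k₁ − k₂)/(k₁ + k₂), so R = r² = 0.2414 and T = 1 − R = 0.7586.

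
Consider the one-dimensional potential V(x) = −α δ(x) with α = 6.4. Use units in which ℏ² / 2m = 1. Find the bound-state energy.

The bound state is ψ(x) = √κ e^{−κ|x|}. The derivative jump ψ'(0⁺) − ψ'(0⁻) = −(2mα/ℏ²)ψ(0) fixes κ = mα/ℏ² = 3.200.
Then E = −ℏ²κ²/(2m) = −mα²/(2ℏ²) = -10.24.

E = -10.2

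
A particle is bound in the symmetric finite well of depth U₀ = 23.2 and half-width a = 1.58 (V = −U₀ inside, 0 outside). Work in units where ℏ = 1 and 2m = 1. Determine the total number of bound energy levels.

N = 5

Define the well-strength parameter z₀ = (a/ℏ)√(2mU₀) = 1.58 × √(2·0.5·23.2) = 7.610.
A new bound state (alternating even/odd) appears each time z₀ passes a multiple of π/2, so N = ⌊2z₀/π⌋ + 1 = ⌊4.845⌋ + 1 = 5.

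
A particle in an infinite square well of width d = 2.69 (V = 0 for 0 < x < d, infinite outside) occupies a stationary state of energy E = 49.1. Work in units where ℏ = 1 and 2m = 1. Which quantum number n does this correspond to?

For an infinite well E_n = n²π²ℏ²/(2md²), so n = (d/πℏ)√(2mE).
n = (2.69/π) × √(2 × 0.5 × 49.1) = 6.000 → n = 6.

n = 6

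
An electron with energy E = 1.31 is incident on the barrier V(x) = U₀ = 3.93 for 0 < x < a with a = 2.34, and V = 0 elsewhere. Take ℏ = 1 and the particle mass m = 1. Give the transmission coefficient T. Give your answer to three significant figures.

T = 0.0000791

E < U₀: inside the barrier ψ ∝ e^{±κx} with κ = √(2m(U₀ − E))/ℏ = 2.289.
κa = 5.357, sinh(κa) = 106.0.
The exact tunnelling result is T⁻¹ = 1 + U₀² sinh²(κa) / [4E(U₀ − E)] = 12640, so T = 0.0000791.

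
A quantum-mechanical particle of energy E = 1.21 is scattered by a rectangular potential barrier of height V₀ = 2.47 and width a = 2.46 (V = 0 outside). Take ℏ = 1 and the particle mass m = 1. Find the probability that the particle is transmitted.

E < V₀: inside the barrier ψ ∝ e^{±κx} with κ = √(2m(V₀ − E))/ℏ = 1.587.
κa = 3.905, sinh(κa) = 24.82.
Matching ψ, ψ′ at both faces gives T = [1 + V₀² sinh²(κa) / (4E(V₀ − E))]⁻¹ = 1/617.2 = 0.00162.

T = 0.00162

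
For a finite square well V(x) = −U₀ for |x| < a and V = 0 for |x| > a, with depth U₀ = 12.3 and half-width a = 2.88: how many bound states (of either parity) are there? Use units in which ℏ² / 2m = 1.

The dimensionless depth is z₀ = a√(2mU₀)/ℏ = 2.88 × √(12.30) = 10.10.
The even/odd transcendental equations gain one root per π/2 in z₀, giving N = 1 + ⌊2z₀/π⌋ = 1 + ⌊6.430⌋ = 7.

N = 7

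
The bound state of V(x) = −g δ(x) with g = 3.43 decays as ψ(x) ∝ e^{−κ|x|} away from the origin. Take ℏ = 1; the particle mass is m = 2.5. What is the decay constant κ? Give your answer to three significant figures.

Integrate −(ℏ²/2m)ψ'' − gδ(x)ψ = Eψ from −ε to +ε: the ψ'' term gives ψ'(0⁺) − ψ'(0⁻) and the δ term gives −(2mg/ℏ²)ψ(0).
With ψ ∝ e^{−κ|x|} this yields −2κ = −2mg/ℏ², so κ = mg/ℏ² = 8.575.

κ = 8.58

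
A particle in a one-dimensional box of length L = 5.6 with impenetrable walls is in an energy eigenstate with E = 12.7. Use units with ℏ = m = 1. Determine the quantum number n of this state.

n = 9

For an infinite well E_n = n²π²ℏ²/(2mL²), so n = (L/πℏ)√(2mE).
n = (5.6/π) × √(2 × 1 × 12.7) = 8.984 → n = 9.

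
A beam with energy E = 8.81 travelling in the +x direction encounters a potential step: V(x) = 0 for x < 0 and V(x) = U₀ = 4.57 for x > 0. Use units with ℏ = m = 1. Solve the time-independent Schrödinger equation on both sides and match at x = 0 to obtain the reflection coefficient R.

R = 0.0327

The wavenumbers are k₁ = √(2mE)/ℏ = 4.198 on the left and k₂ = √(2m(E − U₀))/ℏ = 2.912 on the right.
Matching ψ and ψ′ at x = 0 gives r = (k₁ − k₂)/(k₁ + k₂), so R = r² = 0.03270 and T = 1 − R = 0.9673.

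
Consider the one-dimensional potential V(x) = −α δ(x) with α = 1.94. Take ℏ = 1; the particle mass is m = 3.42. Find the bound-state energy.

E = -6.44

For x ≠ 0 the bound state is ψ ∝ e^{−κ|x|}; integrating the TISE across the delta gives the cusp condition 2κ = 2mα/ℏ², so κ = 6.635.
Then E = −ℏ²κ²/(2m) = −mα²/(2ℏ²) = -6.436.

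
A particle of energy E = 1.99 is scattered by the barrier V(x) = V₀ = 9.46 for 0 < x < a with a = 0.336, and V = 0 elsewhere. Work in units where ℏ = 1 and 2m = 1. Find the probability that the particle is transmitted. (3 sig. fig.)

T = 0.375

E < V₀: inside the barrier ψ ∝ e^{±κx} with κ = √(2m(V₀ − E))/ℏ = 2.733.
κa = 0.9183, sinh(κa) = 1.053.
The exact tunnelling result is T⁻¹ = 1 + V₀² sinh²(κa) / [4E(V₀ − E)] = 2.669, so T = 0.375.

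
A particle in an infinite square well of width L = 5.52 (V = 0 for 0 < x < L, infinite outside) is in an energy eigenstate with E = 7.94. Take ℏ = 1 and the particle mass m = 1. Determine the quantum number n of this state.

For an infinite well E_n = n²π²ℏ²/(2mL²), so n = (L/πℏ)√(2mE).
n = (5.52/π) × √(2 × 1 × 7.94) = 7.002 → n = 7.

n = 7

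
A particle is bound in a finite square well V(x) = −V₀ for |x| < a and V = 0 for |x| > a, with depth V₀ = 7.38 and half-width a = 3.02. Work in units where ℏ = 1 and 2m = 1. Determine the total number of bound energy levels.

N = 6

Define the well-strength parameter z₀ = (a/ℏ)√(2mV₀) = 3.02 × √(2·0.5·7.38) = 8.204.
The even/odd transcendental equations gain one root per π/2 in z₀, giving N = 1 + ⌊2z₀/π⌋ = 1 + ⌊5.223⌋ = 6.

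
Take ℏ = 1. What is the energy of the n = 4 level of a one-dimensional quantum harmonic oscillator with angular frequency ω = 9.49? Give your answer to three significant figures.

The oscillator eigenvalues are E_n = ℏω(n + ½), so E_4 = 9.49 × 4.5 = 42.71.

E = 42.7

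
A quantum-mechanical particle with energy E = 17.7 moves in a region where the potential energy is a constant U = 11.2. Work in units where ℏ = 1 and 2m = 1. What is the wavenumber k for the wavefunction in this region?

k = 2.55

With E > U the solution is oscillatory, ψ ∝ e^{±ikx} with k = √(2m(E − U))/ℏ.
k = √(2 × 0.5 × 6.5) = 2.550.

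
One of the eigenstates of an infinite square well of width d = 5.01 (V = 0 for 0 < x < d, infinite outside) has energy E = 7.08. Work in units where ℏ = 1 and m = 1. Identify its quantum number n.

n = 6

From E_n = n²π²ℏ²/(2md²) invert to n = √(2md²E)/(πℏ).
n = (5.01/π) × √(2 × 1 × 7.08) = 6.001 → n = 6.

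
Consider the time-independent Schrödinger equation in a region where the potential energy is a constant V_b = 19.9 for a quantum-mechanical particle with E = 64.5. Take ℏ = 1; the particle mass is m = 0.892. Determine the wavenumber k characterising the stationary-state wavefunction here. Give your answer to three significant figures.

With E > V_b the solution is oscillatory, ψ ∝ e^{±ikx} with k = √(2m(E − V_b))/ℏ.
k = √(2 × 0.892 × 44.6) = 8.920.

k = 8.92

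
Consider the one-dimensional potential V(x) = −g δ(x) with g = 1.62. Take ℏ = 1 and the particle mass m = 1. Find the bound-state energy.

E = -1.31

The bound state is ψ(x) = √κ e^{−κ|x|}. The derivative jump ψ'(0⁺) − ψ'(0⁻) = −(2mg/ℏ²)ψ(0) fixes κ = mg/ℏ² = 1.620.
Then E = −ℏ²κ²/(2m) = −mg²/(2ℏ²) = -1.312.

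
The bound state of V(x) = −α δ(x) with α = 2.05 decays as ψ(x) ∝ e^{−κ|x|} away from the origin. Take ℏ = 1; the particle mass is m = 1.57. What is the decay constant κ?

κ = 3.22

Integrate −(ℏ²/2m)ψ'' − αδ(x)ψ = Eψ from −ε to +ε: the ψ'' term gives ψ'(0⁺) − ψ'(0⁻) and the δ term gives −(2mα/ℏ²)ψ(0).
With ψ ∝ e^{−κ|x|} this yields −2κ = −2mα/ℏ², so κ = mα/ℏ² = 3.219.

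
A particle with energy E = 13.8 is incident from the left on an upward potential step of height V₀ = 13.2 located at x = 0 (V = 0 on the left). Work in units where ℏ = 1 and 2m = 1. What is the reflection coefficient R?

The wavenumbers are k₁ = √(2mE)/ℏ = 3.715 on the left and k₂ = √(2m(E − V₀))/ℏ = 0.7746 on the right.
Matching ψ and ψ′ at x = 0 gives r = (k₁ − k₂)/(k₁ + k₂), so R = r² = 0.4289 and T = 1 − R = 0.5711.

R = 0.429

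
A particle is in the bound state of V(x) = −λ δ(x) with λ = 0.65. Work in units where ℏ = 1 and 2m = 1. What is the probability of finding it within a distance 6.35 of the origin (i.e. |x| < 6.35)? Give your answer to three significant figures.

P = 0.984

The normalised bound state is ψ = √κ e^{−κ|x|} with κ = mλ/ℏ² = 0.3250.
P(|x| < d) = ∫_{−d}^{d} κ e^{−2κ|x|} dx = 1 − e^{−2κd} = 1 − e^{−4.128} = 0.9839.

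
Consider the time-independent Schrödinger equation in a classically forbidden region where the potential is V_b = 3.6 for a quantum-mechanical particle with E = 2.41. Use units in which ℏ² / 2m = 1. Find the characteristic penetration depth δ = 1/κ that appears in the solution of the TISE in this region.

δ = 0.917

Since E < V_b the TISE in this region is ψ'' = κ²ψ with κ = √(2m(V_b − E))/ℏ.
κ = √(2 × 0.5 × 1.19) = 1.091. The penetration depth is δ = 1/κ = 0.917.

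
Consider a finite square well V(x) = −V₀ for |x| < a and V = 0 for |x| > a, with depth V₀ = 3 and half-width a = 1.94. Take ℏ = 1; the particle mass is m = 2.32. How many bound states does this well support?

N = 5

Define the well-strength parameter z₀ = (a/ℏ)√(2mV₀) = 1.94 × √(2·2.32·3) = 7.238.
The even/odd transcendental equations gain one root per π/2 in z₀, giving N = 1 + ⌊2z₀/π⌋ = 1 + ⌊4.608⌋ = 5.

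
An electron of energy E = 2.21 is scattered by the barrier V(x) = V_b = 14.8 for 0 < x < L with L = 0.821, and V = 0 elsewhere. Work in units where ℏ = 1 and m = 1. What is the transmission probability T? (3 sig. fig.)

T = 0.000537

Since E < V_b the interior solution is evanescent with decay constant κ = √(2m(V_b − E))/ℏ = 5.018.
κL = 4.120, sinh(κL) = 30.76.
The exact tunnelling result is T⁻¹ = 1 + V_b² sinh²(κL) / [4E(V_b − E)] = 1864, so T = 0.000537.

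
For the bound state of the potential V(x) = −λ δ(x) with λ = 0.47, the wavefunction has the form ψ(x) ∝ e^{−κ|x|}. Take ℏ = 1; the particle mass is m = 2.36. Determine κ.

κ = 1.11

Integrating the TISE across x = 0 gives the cusp condition ψ'(0⁺) − ψ'(0⁻) = −(2mλ/ℏ²)ψ(0).
With ψ ∝ e^{−κ|x|} this yields −2κ = −2mλ/ℏ², so κ = mλ/ℏ² = 1.109.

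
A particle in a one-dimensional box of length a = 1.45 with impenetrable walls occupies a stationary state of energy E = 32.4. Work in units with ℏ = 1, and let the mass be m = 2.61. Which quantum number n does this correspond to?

n = 6

From E_n = n²π²ℏ²/(2ma²) invert to n = √(2ma²E)/(πℏ).
n = (1.45/π) × √(2 × 2.61 × 32.4) = 6.002 → n = 6.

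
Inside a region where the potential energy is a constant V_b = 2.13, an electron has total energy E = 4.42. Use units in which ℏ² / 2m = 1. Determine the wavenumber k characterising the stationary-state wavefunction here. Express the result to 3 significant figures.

With E > V_b the solution is oscillatory, ψ ∝ e^{±ikx} with k = √(2m(E − V_b))/ℏ.
k = √(2 × 0.5 × 2.29) = 1.513.

k = 1.51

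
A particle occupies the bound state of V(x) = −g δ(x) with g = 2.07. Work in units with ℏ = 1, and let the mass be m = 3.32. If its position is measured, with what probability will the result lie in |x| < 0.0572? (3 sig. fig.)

P = 0.544

The normalised bound state is ψ = √κ e^{−κ|x|} with κ = mg/ℏ² = 6.872.
P(|x| < d) = ∫_{−d}^{d} κ e^{−2κ|x|} dx = 1 − e^{−2κd} = 1 − e^{−0.7862} = 0.5444.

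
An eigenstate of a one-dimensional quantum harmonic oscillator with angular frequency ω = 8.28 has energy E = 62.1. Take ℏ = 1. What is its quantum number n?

E_n = ℏω(n + ½) ⇒ n = E/(ℏω) − ½ = 62.1/8.28 − 0.5 = 7.000 → n = 7.

n = 7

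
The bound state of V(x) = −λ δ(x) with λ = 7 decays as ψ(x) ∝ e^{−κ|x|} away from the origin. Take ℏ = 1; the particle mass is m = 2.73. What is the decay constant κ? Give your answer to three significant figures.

Integrate −(ℏ²/2m)ψ'' − λδ(x)ψ = Eψ from −ε to +ε: the ψ'' term gives ψ'(0⁺) − ψ'(0⁻) and the δ term gives −(2mλ/ℏ²)ψ(0).
With ψ ∝ e^{−κ|x|} this yields −2κ = −2mλ/ℏ², so κ = mλ/ℏ² = 19.11.

κ = 19.1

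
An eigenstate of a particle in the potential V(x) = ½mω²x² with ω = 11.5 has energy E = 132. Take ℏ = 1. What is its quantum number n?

E_n = ℏω(n + ½) ⇒ n = E/(ℏω) − ½ = 132/11.5 − 0.5 = 10.978 → n = 11.

n = 11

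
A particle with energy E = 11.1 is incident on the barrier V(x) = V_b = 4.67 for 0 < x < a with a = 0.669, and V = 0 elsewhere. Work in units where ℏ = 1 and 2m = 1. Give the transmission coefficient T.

T = 0.930

Above the barrier the interior wavenumber is k₂ = √(2m(E − V_b))/ℏ = 2.536, giving phase k₂a = 1.696.
T = [1 + V_b² sin²(k₂a) / (4E(E − V_b))]⁻¹ = 1/1.075 = 0.930.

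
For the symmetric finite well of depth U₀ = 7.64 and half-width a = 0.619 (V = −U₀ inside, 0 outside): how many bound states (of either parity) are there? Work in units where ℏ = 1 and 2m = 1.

The dimensionless depth is z₀ = a√(2mU₀)/ℏ = 0.619 × √(7.640) = 1.711.
A new bound state (alternating even/odd) appears each time z₀ passes a multiple of π/2, so N = ⌊2z₀/π⌋ + 1 = ⌊1.089⌋ + 1 = 2.

N = 2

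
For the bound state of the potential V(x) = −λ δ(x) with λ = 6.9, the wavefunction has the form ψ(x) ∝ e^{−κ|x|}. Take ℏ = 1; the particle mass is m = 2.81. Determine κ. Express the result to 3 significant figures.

κ = 19.4

Integrating the TISE across x = 0 gives the cusp condition ψ'(0⁺) − ψ'(0⁻) = −(2mλ/ℏ²)ψ(0).
With ψ ∝ e^{−κ|x|} this yields −2κ = −2mλ/ℏ², so κ = mλ/ℏ² = 19.39.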